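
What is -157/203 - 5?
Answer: -1172/203 ≈ -5.7734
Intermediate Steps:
-157/203 - 5 = -1172/203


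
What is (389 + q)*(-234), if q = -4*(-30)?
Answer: -119106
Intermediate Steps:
q = 120
(389 + q)*(-234) = (389 + 120)*(-234) = 509*(-234) = -119106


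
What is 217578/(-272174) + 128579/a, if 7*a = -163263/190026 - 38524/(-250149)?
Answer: -646925521197759395469/506841130926109 ≈ -1.2764e+6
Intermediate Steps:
a = -3724390507/36971521902 (a = (-163263/190026 - 38524/(-250149))/7 = (-163263*1/190026 - 38524*(-1/250149))/7 = (-54421/63342 + 38524/250149)/7 = (⅐)*(-3724390507/5281645986) = -3724390507/36971521902 ≈ -0.10074)
217578/(-272174) + 128579/a = 217578/(-272174) + 128579/(-3724390507/36971521902) = 217578*(-1/272174) + 128579*(-36971521902/3724390507) = -108789/136087 - 4753761314637258/3724390507 = -646925521197759395469/506841130926109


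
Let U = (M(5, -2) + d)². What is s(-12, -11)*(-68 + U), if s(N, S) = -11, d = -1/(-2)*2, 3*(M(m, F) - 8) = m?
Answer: -4532/9 ≈ -503.56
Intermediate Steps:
M(m, F) = 8 + m/3
d = 1 (d = -1*(-½)*2 = (½)*2 = 1)
U = 1024/9 (U = ((8 + (⅓)*5) + 1)² = ((8 + 5/3) + 1)² = (29/3 + 1)² = (32/3)² = 1024/9 ≈ 113.78)
s(-12, -11)*(-68 + U) = -11*(-68 + 1024/9) = -11*412/9 = -4532/9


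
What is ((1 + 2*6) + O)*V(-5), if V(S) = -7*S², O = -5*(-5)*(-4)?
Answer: 15225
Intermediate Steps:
O = -100 (O = 25*(-4) = -100)
((1 + 2*6) + O)*V(-5) = ((1 + 2*6) - 100)*(-7*(-5)²) = ((1 + 12) - 100)*(-7*25) = (13 - 100)*(-175) = -87*(-175) = 15225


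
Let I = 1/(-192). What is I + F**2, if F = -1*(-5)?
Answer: 4799/192 ≈ 24.995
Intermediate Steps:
I = -1/192 ≈ -0.0052083
F = 5
I + F**2 = -1/192 + 5**2 = -1/192 + 25 = 4799/192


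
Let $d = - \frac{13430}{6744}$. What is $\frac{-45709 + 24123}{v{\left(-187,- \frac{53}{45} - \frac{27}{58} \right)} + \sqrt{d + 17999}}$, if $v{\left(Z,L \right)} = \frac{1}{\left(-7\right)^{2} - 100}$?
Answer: $- \frac{1237395864}{52614685447} - \frac{37430124 \sqrt{51158224659}}{52614685447} \approx -160.93$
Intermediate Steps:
$d = - \frac{6715}{3372}$ ($d = \left(-13430\right) \frac{1}{6744} = - \frac{6715}{3372} \approx -1.9914$)
$v{\left(Z,L \right)} = - \frac{1}{51}$ ($v{\left(Z,L \right)} = \frac{1}{49 - 100} = \frac{1}{-51} = - \frac{1}{51}$)
$\frac{-45709 + 24123}{v{\left(-187,- \frac{53}{45} - \frac{27}{58} \right)} + \sqrt{d + 17999}} = \frac{-45709 + 24123}{- \frac{1}{51} + \sqrt{- \frac{6715}{3372} + 17999}} = - \frac{21586}{- \frac{1}{51} + \sqrt{\frac{60685913}{3372}}} = - \frac{21586}{- \frac{1}{51} + \frac{\sqrt{51158224659}}{1686}}$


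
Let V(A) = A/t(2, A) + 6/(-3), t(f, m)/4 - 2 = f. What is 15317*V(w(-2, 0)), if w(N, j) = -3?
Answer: -536095/16 ≈ -33506.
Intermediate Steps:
t(f, m) = 8 + 4*f
V(A) = -2 + A/16 (V(A) = A/(8 + 4*2) + 6/(-3) = A/(8 + 8) + 6*(-⅓) = A/16 - 2 = -2 + A/16)
15317*V(w(-2, 0)) = 15317*(-2 + (1/16)*(-3)) = 15317*(-2 - 3/16) = 15317*(-35/16) = -536095/16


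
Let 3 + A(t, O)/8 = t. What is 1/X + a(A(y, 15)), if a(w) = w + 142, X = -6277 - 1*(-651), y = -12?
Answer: 123771/5626 ≈ 22.000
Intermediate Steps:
A(t, O) = -24 + 8*t
X = -5626 (X = -6277 + 651 = -5626)
a(w) = 142 + w
1/X + a(A(y, 15)) = 1/(-5626) + (142 + (-24 + 8*(-12))) = -1/5626 + (142 + (-24 - 96)) = -1/5626 + (142 - 120) = -1/5626 + 22 = 123771/5626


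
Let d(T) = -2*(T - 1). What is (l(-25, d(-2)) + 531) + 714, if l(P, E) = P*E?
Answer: 1095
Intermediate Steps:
d(T) = 2 - 2*T (d(T) = -2*(-1 + T) = 2 - 2*T)
l(P, E) = E*P
(l(-25, d(-2)) + 531) + 714 = ((2 - 2*(-2))*(-25) + 531) + 714 = ((2 + 4)*(-25) + 531) + 714 = (6*(-25) + 531) + 714 = (-150 + 531) + 714 = 381 + 714 = 1095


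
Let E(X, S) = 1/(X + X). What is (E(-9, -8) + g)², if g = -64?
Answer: 1329409/324 ≈ 4103.1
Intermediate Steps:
E(X, S) = 1/(2*X)
(E(-9, -8) + g)² = ((½)/(-9) - 64)² = ((½)*(-⅑) - 64)² = (-1/18 - 64)² = (-1153/18)² = 1329409/324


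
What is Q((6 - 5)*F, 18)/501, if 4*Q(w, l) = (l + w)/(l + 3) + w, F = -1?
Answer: -1/10521 ≈ -9.5048e-5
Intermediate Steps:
Q(w, l) = w/4 + (l + w)/(4*(3 + l)) (Q(w, l) = ((l + w)/(l + 3) + w)/4 = ((l + w)/(3 + l) + w)/4 = (w + (l + w)/(3 + l))/4 = w/4 + (l + w)/(4*(3 + l)))
Q((6 - 5)*F, 18)/501 = ((18 + 4*((6 - 5)*(-1)) + 18*((6 - 5)*(-1)))/(4*(3 + 18)))/501 = ((¼)*(18 + 4*(1*(-1)) + 18*(1*(-1)))/21)*(1/501) = ((¼)*(1/21)*(18 + 4*(-1) + 18*(-1)))*(1/501) = ((¼)*(1/21)*(18 - 4 - 18))*(1/501) = ((¼)*(1/21)*(-4))*(1/501) = -1/21*1/501 = -1/10521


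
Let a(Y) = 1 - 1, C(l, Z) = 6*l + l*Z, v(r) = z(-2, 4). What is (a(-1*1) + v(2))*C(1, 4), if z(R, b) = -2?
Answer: -20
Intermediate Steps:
v(r) = -2
C(l, Z) = 6*l + Z*l
a(Y) = 0
(a(-1*1) + v(2))*C(1, 4) = (0 - 2)*(1*(6 + 4)) = -2*10 = -20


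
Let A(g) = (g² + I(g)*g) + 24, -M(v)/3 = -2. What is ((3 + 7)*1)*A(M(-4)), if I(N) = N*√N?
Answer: 600 + 360*√6 ≈ 1481.8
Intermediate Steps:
I(N) = N^(3/2)
M(v) = 6 (M(v) = -3*(-2) = 6)
A(g) = 24 + g² + g^(5/2) (A(g) = (g² + g^(3/2)*g) + 24 = (g² + g^(5/2)) + 24 = 24 + g² + g^(5/2))
((3 + 7)*1)*A(M(-4)) = ((3 + 7)*1)*(24 + 6² + 6^(5/2)) = (10*1)*(24 + 36 + 36*√6) = 10*(60 + 36*√6) = 600 + 360*√6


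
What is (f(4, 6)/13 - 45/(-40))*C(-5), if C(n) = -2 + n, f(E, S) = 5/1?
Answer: -1099/104 ≈ -10.567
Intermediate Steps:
f(E, S) = 5 (f(E, S) = 5*1 = 5)
(f(4, 6)/13 - 45/(-40))*C(-5) = (5/13 - 45/(-40))*(-2 - 5) = (5*(1/13) - 45*(-1/40))*(-7) = (5/13 + 9/8)*(-7) = (157/104)*(-7) = -1099/104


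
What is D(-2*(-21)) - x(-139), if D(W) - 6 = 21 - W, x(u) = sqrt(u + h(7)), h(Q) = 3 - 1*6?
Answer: -15 - I*sqrt(142) ≈ -15.0 - 11.916*I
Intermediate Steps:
h(Q) = -3 (h(Q) = 3 - 6 = -3)
x(u) = sqrt(-3 + u) (x(u) = sqrt(u - 3) = sqrt(-3 + u))
D(W) = 27 - W (D(W) = 6 + (21 - W) = 27 - W)
D(-2*(-21)) - x(-139) = (27 - (-2)*(-21)) - sqrt(-3 - 139) = (27 - 1*42) - sqrt(-142) = (27 - 42) - I*sqrt(142) = -15 - I*sqrt(142)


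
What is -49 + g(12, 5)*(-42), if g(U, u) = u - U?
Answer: 245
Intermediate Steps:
-49 + g(12, 5)*(-42) = -49 + (5 - 1*12)*(-42) = -49 + (5 - 12)*(-42) = -49 - 7*(-42) = -49 + 294 = 245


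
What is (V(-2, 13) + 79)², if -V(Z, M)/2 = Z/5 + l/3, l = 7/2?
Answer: 1350244/225 ≈ 6001.1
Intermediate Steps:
l = 7/2 (l = 7*(½) = 7/2 ≈ 3.5000)
V(Z, M) = -7/3 - 2*Z/5 (V(Z, M) = -2*(Z/5 + (7/2)/3) = -2*(Z*(⅕) + (7/2)*(⅓)) = -2*(Z/5 + 7/6) = -2*(7/6 + Z/5) = -7/3 - 2*Z/5)
(V(-2, 13) + 79)² = ((-7/3 - ⅖*(-2)) + 79)² = ((-7/3 + ⅘) + 79)² = (-23/15 + 79)² = (1162/15)² = 1350244/225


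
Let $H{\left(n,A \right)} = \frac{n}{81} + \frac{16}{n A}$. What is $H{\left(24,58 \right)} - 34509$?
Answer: $- \frac{27020306}{783} \approx -34509.0$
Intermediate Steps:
$H{\left(n,A \right)} = \frac{n}{81} + \frac{16}{A n}$ ($H{\left(n,A \right)} = n \frac{1}{81} + \frac{16}{A n} = \frac{n}{81} + 16 \frac{1}{A n} = \frac{n}{81} + \frac{16}{A n}$)
$H{\left(24,58 \right)} - 34509 = \left(\frac{1}{81} \cdot 24 + \frac{16}{58 \cdot 24}\right) - 34509 = \left(\frac{8}{27} + 16 \cdot \frac{1}{58} \cdot \frac{1}{24}\right) - 34509 = \left(\frac{8}{27} + \frac{1}{87}\right) - 34509 = \frac{241}{783} - 34509 = - \frac{27020306}{783}$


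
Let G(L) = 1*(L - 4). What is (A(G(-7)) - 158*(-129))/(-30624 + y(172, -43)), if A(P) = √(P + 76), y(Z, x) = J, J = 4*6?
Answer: -3397/5100 - √65/30600 ≈ -0.66634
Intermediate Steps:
J = 24
y(Z, x) = 24
G(L) = -4 + L (G(L) = 1*(-4 + L) = -4 + L)
A(P) = √(76 + P)
(A(G(-7)) - 158*(-129))/(-30624 + y(172, -43)) = (√(76 + (-4 - 7)) - 158*(-129))/(-30624 + 24) = (√(76 - 11) + 20382)/(-30600) = (√65 + 20382)*(-1/30600) = (20382 + √65)*(-1/30600) = -3397/5100 - √65/30600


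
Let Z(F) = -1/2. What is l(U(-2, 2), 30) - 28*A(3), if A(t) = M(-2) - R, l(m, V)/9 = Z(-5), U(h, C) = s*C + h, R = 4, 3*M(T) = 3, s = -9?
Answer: 159/2 ≈ 79.500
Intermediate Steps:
M(T) = 1 (M(T) = (1/3)*3 = 1)
Z(F) = -1/2 (Z(F) = -1*1/2 = -1/2)
U(h, C) = h - 9*C (U(h, C) = -9*C + h = h - 9*C)
l(m, V) = -9/2 (l(m, V) = 9*(-1/2) = -9/2)
A(t) = -3 (A(t) = 1 - 1*4 = 1 - 4 = -3)
l(U(-2, 2), 30) - 28*A(3) = -9/2 - 28*(-3) = -9/2 + 84 = 159/2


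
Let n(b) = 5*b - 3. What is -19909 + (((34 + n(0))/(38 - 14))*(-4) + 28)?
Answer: -119317/6 ≈ -19886.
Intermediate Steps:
n(b) = -3 + 5*b
-19909 + (((34 + n(0))/(38 - 14))*(-4) + 28) = -19909 + (((34 + (-3 + 5*0))/(38 - 14))*(-4) + 28) = -19909 + (((34 + (-3 + 0))/24)*(-4) + 28) = -19909 + (((34 - 3)*(1/24))*(-4) + 28) = -19909 + ((31*(1/24))*(-4) + 28) = -19909 + ((31/24)*(-4) + 28) = -19909 + (-31/6 + 28) = -19909 + 137/6 = -119317/6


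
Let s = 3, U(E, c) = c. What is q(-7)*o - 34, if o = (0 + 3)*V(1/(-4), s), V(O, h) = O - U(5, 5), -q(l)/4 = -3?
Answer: -223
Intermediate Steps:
q(l) = 12 (q(l) = -4*(-3) = 12)
V(O, h) = -5 + O (V(O, h) = O - 1*5 = O - 5 = -5 + O)
o = -63/4 (o = (0 + 3)*(-5 + 1/(-4)) = 3*(-5 - 1/4) = 3*(-21/4) = -63/4 ≈ -15.750)
q(-7)*o - 34 = 12*(-63/4) - 34 = -189 - 34 = -223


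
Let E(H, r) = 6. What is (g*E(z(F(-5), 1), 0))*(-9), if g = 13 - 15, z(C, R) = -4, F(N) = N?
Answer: 108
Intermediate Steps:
g = -2
(g*E(z(F(-5), 1), 0))*(-9) = -2*6*(-9) = -12*(-9) = 108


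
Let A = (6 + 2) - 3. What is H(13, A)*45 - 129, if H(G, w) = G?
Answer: 456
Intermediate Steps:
A = 5 (A = 8 - 3 = 5)
H(13, A)*45 - 129 = 13*45 - 129 = 585 - 129 = 456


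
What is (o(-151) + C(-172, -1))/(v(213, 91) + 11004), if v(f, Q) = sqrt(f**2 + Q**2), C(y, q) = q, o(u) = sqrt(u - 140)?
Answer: -5502/60517183 + 5*sqrt(2146)/121034366 - 5*I*sqrt(624486)/121034366 + 5502*I*sqrt(291)/60517183 ≈ -8.9003e-5 + 0.0015183*I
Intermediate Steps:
o(u) = sqrt(-140 + u)
v(f, Q) = sqrt(Q**2 + f**2)
(o(-151) + C(-172, -1))/(v(213, 91) + 11004) = (sqrt(-140 - 151) - 1)/(sqrt(91**2 + 213**2) + 11004) = (sqrt(-291) - 1)/(sqrt(8281 + 45369) + 11004) = (I*sqrt(291) - 1)/(sqrt(53650) + 11004) = (-1 + I*sqrt(291))/(5*sqrt(2146) + 11004) = (-1 + I*sqrt(291))/(11004 + 5*sqrt(2146))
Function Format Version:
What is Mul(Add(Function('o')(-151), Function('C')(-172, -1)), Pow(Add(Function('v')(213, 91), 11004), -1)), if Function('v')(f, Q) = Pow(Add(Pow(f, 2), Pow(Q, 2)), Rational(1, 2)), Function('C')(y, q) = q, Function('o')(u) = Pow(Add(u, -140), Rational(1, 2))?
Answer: Add(Rational(-5502, 60517183), Mul(Rational(5, 121034366), Pow(2146, Rational(1, 2))), Mul(Rational(-5, 121034366), I, Pow(624486, Rational(1, 2))), Mul(Rational(5502, 60517183), I, Pow(291, Rational(1, 2)))) ≈ Add(-8.9003e-5, Mul(0.0015183, I))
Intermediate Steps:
Function('o')(u) = Pow(Add(-140, u), Rational(1, 2))
Function('v')(f, Q) = Pow(Add(Pow(Q, 2), Pow(f, 2)), Rational(1, 2))
Mul(Add(Function('o')(-151), Function('C')(-172, -1)), Pow(Add(Function('v')(213, 91), 11004), -1)) = Mul(Add(Pow(Add(-140, -151), Rational(1, 2)), -1), Pow(Add(Pow(Add(Pow(91, 2), Pow(213, 2)), Rational(1, 2)), 11004), -1)) = Mul(Add(Pow(-291, Rational(1, 2)), -1), Pow(Add(Pow(Add(8281, 45369), Rational(1, 2)), 11004), -1)) = Mul(Add(Mul(I, Pow(291, Rational(1, 2))), -1), Pow(Add(Pow(53650, Rational(1, 2)), 11004), -1)) = Mul(Add(-1, Mul(I, Pow(291, Rational(1, 2)))), Pow(Add(Mul(5, Pow(2146, Rational(1, 2))), 11004), -1)) = Mul(Add(-1, Mul(I, Pow(291, Rational(1, 2)))), Pow(Add(11004, Mul(5, Pow(2146, Rational(1, 2)))), -1)) = Mul(Pow(Add(11004, Mul(5, Pow(2146, Rational(1, 2)))), -1), Add(-1, Mul(I, Pow(291, Rational(1, 2)))))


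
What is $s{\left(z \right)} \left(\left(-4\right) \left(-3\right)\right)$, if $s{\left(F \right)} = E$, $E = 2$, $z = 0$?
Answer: $24$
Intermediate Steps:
$s{\left(F \right)} = 2$
$s{\left(z \right)} \left(\left(-4\right) \left(-3\right)\right) = 2 \left(\left(-4\right) \left(-3\right)\right) = 2 \cdot 12 = 24$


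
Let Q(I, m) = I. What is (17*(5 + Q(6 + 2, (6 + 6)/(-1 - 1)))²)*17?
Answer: 48841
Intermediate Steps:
(17*(5 + Q(6 + 2, (6 + 6)/(-1 - 1)))²)*17 = (17*(5 + (6 + 2))²)*17 = (17*(5 + 8)²)*17 = (17*13²)*17 = (17*169)*17 = 2873*17 = 48841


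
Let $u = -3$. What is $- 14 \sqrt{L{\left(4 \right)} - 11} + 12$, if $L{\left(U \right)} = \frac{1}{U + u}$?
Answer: $12 - 14 i \sqrt{10} \approx 12.0 - 44.272 i$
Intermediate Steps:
$L{\left(U \right)} = \frac{1}{-3 + U}$ ($L{\left(U \right)} = \frac{1}{U - 3} = \frac{1}{-3 + U}$)
$- 14 \sqrt{L{\left(4 \right)} - 11} + 12 = - 14 \sqrt{\frac{1}{-3 + 4} - 11} + 12 = - 14 \sqrt{1^{-1} - 11} + 12 = - 14 \sqrt{1 - 11} + 12 = - 14 \sqrt{-10} + 12 = - 14 i \sqrt{10} + 12 = 12 - 14 i \sqrt{10}$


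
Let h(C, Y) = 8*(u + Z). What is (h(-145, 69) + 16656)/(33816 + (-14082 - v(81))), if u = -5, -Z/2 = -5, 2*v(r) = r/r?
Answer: 33392/39467 ≈ 0.84607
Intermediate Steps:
v(r) = ½ (v(r) = (r/r)/2 = (½)*1 = ½)
Z = 10 (Z = -2*(-5) = 10)
h(C, Y) = 40 (h(C, Y) = 8*(-5 + 10) = 8*5 = 40)
(h(-145, 69) + 16656)/(33816 + (-14082 - v(81))) = (40 + 16656)/(33816 + (-14082 - 1*½)) = 16696/(33816 + (-14082 - ½)) = 16696/(33816 - 28165/2) = 16696/(39467/2) = 16696*(2/39467) = 33392/39467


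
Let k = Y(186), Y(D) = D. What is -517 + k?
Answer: -331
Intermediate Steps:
k = 186
-517 + k = -517 + 186 = -331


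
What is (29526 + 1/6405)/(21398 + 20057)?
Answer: 189114031/265519275 ≈ 0.71224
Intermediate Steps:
(29526 + 1/6405)/(21398 + 20057) = (29526 + 1/6405)/41455 = (189114031/6405)*(1/41455) = 189114031/265519275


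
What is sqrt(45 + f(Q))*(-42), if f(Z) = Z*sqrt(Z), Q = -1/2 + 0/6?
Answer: -21*sqrt(180 - I*sqrt(2)) ≈ -281.75 + 1.1068*I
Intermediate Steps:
Q = -1/2 (Q = -1*1/2 + 0*(1/6) = -1/2 + 0 = -1/2 ≈ -0.50000)
f(Z) = Z**(3/2)
sqrt(45 + f(Q))*(-42) = sqrt(45 + (-1/2)**(3/2))*(-42) = sqrt(45 - I*sqrt(2)/4)*(-42) = -42*sqrt(45 - I*sqrt(2)/4)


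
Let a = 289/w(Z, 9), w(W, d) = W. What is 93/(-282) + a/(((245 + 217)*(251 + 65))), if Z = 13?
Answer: -29403805/89201112 ≈ -0.32964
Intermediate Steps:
a = 289/13 ≈ 22.231
93/(-282) + a/(((245 + 217)*(251 + 65))) = 93/(-282) + 289/(13*(((245 + 217)*(251 + 65)))) = 93*(-1/282) + 289/(13*((462*316))) = -31/94 + (289/13)/145992 = -31/94 + (289/13)*(1/145992) = -31/94 + 289/1897896 = -29403805/89201112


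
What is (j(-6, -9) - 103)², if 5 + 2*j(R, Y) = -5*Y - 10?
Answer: 7744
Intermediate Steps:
j(R, Y) = -15/2 - 5*Y/2 (j(R, Y) = -5/2 + (-5*Y - 10)/2 = -5/2 + (-10 - 5*Y)/2 = -5/2 + (-5 - 5*Y/2) = -15/2 - 5*Y/2)
(j(-6, -9) - 103)² = ((-15/2 - 5/2*(-9)) - 103)² = ((-15/2 + 45/2) - 103)² = (15 - 103)² = (-88)² = 7744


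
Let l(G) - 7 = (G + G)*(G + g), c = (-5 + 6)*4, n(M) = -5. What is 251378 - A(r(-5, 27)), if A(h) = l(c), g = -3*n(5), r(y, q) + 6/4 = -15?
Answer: 251219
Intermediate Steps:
r(y, q) = -33/2 (r(y, q) = -3/2 - 15 = -33/2)
g = 15 (g = -3*(-5) = 15)
c = 4 (c = 1*4 = 4)
l(G) = 7 + 2*G*(15 + G) (l(G) = 7 + (G + G)*(G + 15) = 7 + (2*G)*(15 + G) = 7 + 2*G*(15 + G))
A(h) = 159 (A(h) = 7 + 2*4**2 + 30*4 = 7 + 2*16 + 120 = 7 + 32 + 120 = 159)
251378 - A(r(-5, 27)) = 251378 - 1*159 = 251378 - 159 = 251219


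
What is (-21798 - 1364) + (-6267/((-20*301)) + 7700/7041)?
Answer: -981673044893/42386820 ≈ -23160.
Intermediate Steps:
(-21798 - 1364) + (-6267/((-20*301)) + 7700/7041) = -23162 + (-6267/(-6020) + 7700*(1/7041)) = -23162 + (-6267*(-1/6020) + 7700/7041) = -23162 + (6267/6020 + 7700/7041) = -23162 + 90479947/42386820 = -981673044893/42386820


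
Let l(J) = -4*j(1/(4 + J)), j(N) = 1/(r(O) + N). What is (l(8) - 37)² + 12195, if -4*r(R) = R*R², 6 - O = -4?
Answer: 121983979420/8994001 ≈ 13563.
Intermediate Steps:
O = 10 (O = 6 - 1*(-4) = 6 + 4 = 10)
r(R) = -R³/4 (r(R) = -R*R²/4 = -R³/4)
j(N) = 1/(-250 + N) (j(N) = 1/(-¼*10³ + N) = 1/(-¼*1000 + N) = 1/(-250 + N))
l(J) = -4/(-250 + 1/(4 + J))
(l(8) - 37)² + 12195 = (4*(4 + 8)/(999 + 250*8) - 37)² + 12195 = (4*12/(999 + 2000) - 37)² + 12195 = (4*12/2999 - 37)² + 12195 = (4*(1/2999)*12 - 37)² + 12195 = (48/2999 - 37)² + 12195 = (-110915/2999)² + 12195 = 12302137225/8994001 + 12195 = 121983979420/8994001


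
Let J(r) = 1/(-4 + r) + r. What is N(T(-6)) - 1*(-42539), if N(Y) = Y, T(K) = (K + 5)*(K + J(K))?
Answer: 425511/10 ≈ 42551.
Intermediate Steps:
J(r) = r + 1/(-4 + r)
T(K) = (5 + K)*(K + (1 + K**2 - 4*K)/(-4 + K)) (T(K) = (K + 5)*(K + (1 + K**2 - 4*K)/(-4 + K)) = (5 + K)*(K + (1 + K**2 - 4*K)/(-4 + K)))
N(T(-6)) - 1*(-42539) = (5 - 39*(-6) + 2*(-6)**2 + 2*(-6)**3)/(-4 - 6) - 1*(-42539) = (5 + 234 + 2*36 + 2*(-216))/(-10) + 42539 = -(5 + 234 + 72 - 432)/10 + 42539 = -1/10*(-121) + 42539 = 121/10 + 42539 = 425511/10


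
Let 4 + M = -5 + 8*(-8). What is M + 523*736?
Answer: 384855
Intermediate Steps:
M = -73 (M = -4 + (-5 + 8*(-8)) = -4 + (-5 - 64) = -4 - 69 = -73)
M + 523*736 = -73 + 523*736 = -73 + 384928 = 384855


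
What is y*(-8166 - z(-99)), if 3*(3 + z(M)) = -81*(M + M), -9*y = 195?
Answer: 292695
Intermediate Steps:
y = -65/3 (y = -⅑*195 = -65/3 ≈ -21.667)
z(M) = -3 - 54*M (z(M) = -3 + (-81*(M + M))/3 = -3 + (-162*M)/3 = -3 - 54*M)
y*(-8166 - z(-99)) = -65*(-8166 - (-3 - 54*(-99)))/3 = -65*(-8166 - (-3 + 5346))/3 = -65*(-8166 - 1*5343)/3 = -65*(-8166 - 5343)/3 = -65/3*(-13509) = 292695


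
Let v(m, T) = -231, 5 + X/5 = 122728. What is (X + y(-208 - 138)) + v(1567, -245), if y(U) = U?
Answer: 613038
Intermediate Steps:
X = 613615 (X = -25 + 5*122728 = -25 + 613640 = 613615)
(X + y(-208 - 138)) + v(1567, -245) = (613615 + (-208 - 138)) - 231 = (613615 - 346) - 231 = 613269 - 231 = 613038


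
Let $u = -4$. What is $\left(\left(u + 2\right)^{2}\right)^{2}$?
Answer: $16$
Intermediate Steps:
$\left(\left(u + 2\right)^{2}\right)^{2} = \left(\left(-4 + 2\right)^{2}\right)^{2} = \left(\left(-2\right)^{2}\right)^{2} = 4^{2} = 16$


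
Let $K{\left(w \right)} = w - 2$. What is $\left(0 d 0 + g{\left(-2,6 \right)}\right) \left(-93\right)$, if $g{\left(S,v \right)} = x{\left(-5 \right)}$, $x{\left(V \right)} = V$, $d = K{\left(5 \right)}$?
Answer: $465$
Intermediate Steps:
$K{\left(w \right)} = -2 + w$
$d = 3$ ($d = -2 + 5 = 3$)
$g{\left(S,v \right)} = -5$
$\left(0 d 0 + g{\left(-2,6 \right)}\right) \left(-93\right) = \left(0 \cdot 3 \cdot 0 - 5\right) \left(-93\right) = \left(0 \cdot 0 - 5\right) \left(-93\right) = \left(0 - 5\right) \left(-93\right) = \left(-5\right) \left(-93\right) = 465$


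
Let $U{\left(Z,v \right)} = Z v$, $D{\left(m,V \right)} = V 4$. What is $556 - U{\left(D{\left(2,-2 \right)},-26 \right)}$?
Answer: $348$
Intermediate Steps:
$D{\left(m,V \right)} = 4 V$
$556 - U{\left(D{\left(2,-2 \right)},-26 \right)} = 556 - 4 \left(-2\right) \left(-26\right) = 556 - \left(-8\right) \left(-26\right) = 556 - 208 = 348$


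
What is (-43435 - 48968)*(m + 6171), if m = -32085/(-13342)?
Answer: -7610825487501/13342 ≈ -5.7044e+8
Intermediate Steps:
m = 32085/13342 (m = -32085*(-1/13342) = 32085/13342 ≈ 2.4048)
(-43435 - 48968)*(m + 6171) = (-43435 - 48968)*(32085/13342 + 6171) = -92403*82365567/13342 = -7610825487501/13342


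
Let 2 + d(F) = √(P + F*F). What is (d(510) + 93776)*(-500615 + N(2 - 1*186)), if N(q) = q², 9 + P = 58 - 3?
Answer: -43769858466 - 466759*√260146 ≈ -4.4008e+10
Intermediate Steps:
P = 46 (P = -9 + (58 - 3) = -9 + 55 = 46)
d(F) = -2 + √(46 + F²) (d(F) = -2 + √(46 + F*F) = -2 + √(46 + F²))
(d(510) + 93776)*(-500615 + N(2 - 1*186)) = ((-2 + √(46 + 510²)) + 93776)*(-500615 + (2 - 1*186)²) = ((-2 + √(46 + 260100)) + 93776)*(-500615 + (2 - 186)²) = ((-2 + √260146) + 93776)*(-500615 + (-184)²) = (93774 + √260146)*(-500615 + 33856) = (93774 + √260146)*(-466759) = -43769858466 - 466759*√260146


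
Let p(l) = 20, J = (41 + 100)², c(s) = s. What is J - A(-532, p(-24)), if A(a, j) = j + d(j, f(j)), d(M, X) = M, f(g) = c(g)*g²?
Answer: 19841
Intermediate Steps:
J = 19881 (J = 141² = 19881)
f(g) = g³ (f(g) = g*g² = g³)
A(a, j) = 2*j (A(a, j) = j + j = 2*j)
J - A(-532, p(-24)) = 19881 - 2*20 = 19881 - 1*40 = 19881 - 40 = 19841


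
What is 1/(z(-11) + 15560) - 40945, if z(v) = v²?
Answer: -642058544/15681 ≈ -40945.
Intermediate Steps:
1/(z(-11) + 15560) - 40945 = 1/((-11)² + 15560) - 40945 = 1/(121 + 15560) - 40945 = 1/15681 - 40945 = -642058544/15681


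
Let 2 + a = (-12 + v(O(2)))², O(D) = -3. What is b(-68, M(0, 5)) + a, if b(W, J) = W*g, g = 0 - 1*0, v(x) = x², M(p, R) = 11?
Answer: 7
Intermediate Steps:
g = 0 (g = 0 + 0 = 0)
b(W, J) = 0 (b(W, J) = W*0 = 0)
a = 7 (a = -2 + (-12 + (-3)²)² = -2 + (-12 + 9)² = -2 + (-3)² = -2 + 9 = 7)
b(-68, M(0, 5)) + a = 0 + 7 = 7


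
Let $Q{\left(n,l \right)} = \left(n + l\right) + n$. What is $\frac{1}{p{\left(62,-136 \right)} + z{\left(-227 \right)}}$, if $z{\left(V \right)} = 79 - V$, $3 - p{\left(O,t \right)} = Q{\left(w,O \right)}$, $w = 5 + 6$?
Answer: $\frac{1}{225} \approx 0.0044444$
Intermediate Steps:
$w = 11$
$Q{\left(n,l \right)} = l + 2 n$ ($Q{\left(n,l \right)} = \left(l + n\right) + n = l + 2 n$)
$p{\left(O,t \right)} = -19 - O$ ($p{\left(O,t \right)} = 3 - \left(O + 2 \cdot 11\right) = 3 - \left(O + 22\right) = 3 - \left(22 + O\right) = -19 - O$)
$\frac{1}{p{\left(62,-136 \right)} + z{\left(-227 \right)}} = \frac{1}{\left(-19 - 62\right) + \left(79 - -227\right)} = \frac{1}{\left(-19 - 62\right) + \left(79 + 227\right)} = \frac{1}{-81 + 306} = \frac{1}{225}$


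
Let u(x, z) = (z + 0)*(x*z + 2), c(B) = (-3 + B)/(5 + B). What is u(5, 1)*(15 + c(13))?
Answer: 980/9 ≈ 108.89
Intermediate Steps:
c(B) = (-3 + B)/(5 + B)
u(x, z) = z*(2 + x*z)
u(5, 1)*(15 + c(13)) = (1*(2 + 5*1))*(15 + (-3 + 13)/(5 + 13)) = (1*(2 + 5))*(15 + 10/18) = (1*7)*(15 + (1/18)*10) = 7*(15 + 5/9) = 7*(140/9) = 980/9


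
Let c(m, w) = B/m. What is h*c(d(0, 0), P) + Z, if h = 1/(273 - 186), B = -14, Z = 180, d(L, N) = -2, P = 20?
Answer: 15667/87 ≈ 180.08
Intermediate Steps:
h = 1/87 ≈ 0.011494
c(m, w) = -14/m
h*c(d(0, 0), P) + Z = (-14/(-2))/87 + 180 = (-14*(-1/2))/87 + 180 = (1/87)*7 + 180 = 7/87 + 180 = 15667/87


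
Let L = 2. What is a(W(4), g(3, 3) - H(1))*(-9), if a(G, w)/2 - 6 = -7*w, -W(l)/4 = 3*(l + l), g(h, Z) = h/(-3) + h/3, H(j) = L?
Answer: -360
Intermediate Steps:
H(j) = 2
g(h, Z) = 0 (g(h, Z) = h*(-1/3) + h*(1/3) = -h/3 + h/3 = 0)
W(l) = -24*l (W(l) = -12*(l + l) = -12*2*l = -24*l)
a(G, w) = 12 - 14*w (a(G, w) = 12 + 2*(-7*w) = 12 - 14*w)
a(W(4), g(3, 3) - H(1))*(-9) = (12 - 14*(0 - 1*2))*(-9) = (12 - 14*(0 - 2))*(-9) = (12 - 14*(-2))*(-9) = (12 + 28)*(-9) = 40*(-9) = -360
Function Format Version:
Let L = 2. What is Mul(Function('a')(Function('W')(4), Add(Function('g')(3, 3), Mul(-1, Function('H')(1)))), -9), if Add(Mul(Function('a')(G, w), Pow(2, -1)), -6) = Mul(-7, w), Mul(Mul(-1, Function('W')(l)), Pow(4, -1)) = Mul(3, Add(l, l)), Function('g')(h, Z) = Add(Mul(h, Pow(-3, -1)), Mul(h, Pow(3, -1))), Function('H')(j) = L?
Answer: -360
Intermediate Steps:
Function('H')(j) = 2
Function('g')(h, Z) = 0 (Function('g')(h, Z) = Add(Mul(h, Rational(-1, 3)), Mul(h, Rational(1, 3))) = Add(Mul(Rational(-1, 3), h), Mul(Rational(1, 3), h)) = 0)
Function('W')(l) = Mul(-24, l) (Function('W')(l) = Mul(-4, Mul(3, Add(l, l))) = Mul(-4, Mul(3, Mul(2, l))) = Mul(-4, Mul(6, l)) = Mul(-24, l))
Function('a')(G, w) = Add(12, Mul(-14, w)) (Function('a')(G, w) = Add(12, Mul(2, Mul(-7, w))) = Add(12, Mul(-14, w)))
Mul(Function('a')(Function('W')(4), Add(Function('g')(3, 3), Mul(-1, Function('H')(1)))), -9) = Mul(Add(12, Mul(-14, Add(0, Mul(-1, 2)))), -9) = Mul(Add(12, Mul(-14, Add(0, -2))), -9) = Mul(Add(12, Mul(-14, -2)), -9) = Mul(Add(12, 28), -9) = Mul(40, -9) = -360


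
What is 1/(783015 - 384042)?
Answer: 1/398973 ≈ 2.5064e-6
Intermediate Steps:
1/(783015 - 384042) = 1/398973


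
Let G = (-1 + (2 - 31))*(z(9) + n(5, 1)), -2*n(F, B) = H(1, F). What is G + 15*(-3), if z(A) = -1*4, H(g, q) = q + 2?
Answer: 180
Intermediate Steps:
H(g, q) = 2 + q
n(F, B) = -1 - F/2 (n(F, B) = -(2 + F)/2 = -1 - F/2)
z(A) = -4
G = 225 (G = (-1 + (2 - 31))*(-4 + (-1 - 1/2*5)) = (-1 - 29)*(-4 + (-1 - 5/2)) = -30*(-4 - 7/2) = -30*(-15/2) = 225)
G + 15*(-3) = 225 + 15*(-3) = 225 - 45 = 180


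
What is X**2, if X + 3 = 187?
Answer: 33856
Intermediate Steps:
X = 184 (X = -3 + 187 = 184)
X**2 = 184**2 = 33856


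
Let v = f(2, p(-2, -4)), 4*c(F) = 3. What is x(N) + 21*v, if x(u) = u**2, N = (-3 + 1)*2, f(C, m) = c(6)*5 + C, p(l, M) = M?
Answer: 547/4 ≈ 136.75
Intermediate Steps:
c(F) = 3/4 (c(F) = (1/4)*3 = 3/4)
f(C, m) = 15/4 + C (f(C, m) = (3/4)*5 + C = 15/4 + C)
v = 23/4 (v = 15/4 + 2 = 23/4 ≈ 5.7500)
N = -4 (N = -2*2 = -4)
x(N) + 21*v = (-4)**2 + 21*(23/4) = 16 + 483/4 = 547/4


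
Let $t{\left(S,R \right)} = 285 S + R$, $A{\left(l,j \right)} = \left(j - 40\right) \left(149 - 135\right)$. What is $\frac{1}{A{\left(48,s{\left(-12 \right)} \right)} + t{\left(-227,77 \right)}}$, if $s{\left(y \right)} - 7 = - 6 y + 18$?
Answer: $- \frac{1}{63820} \approx -1.5669 \cdot 10^{-5}$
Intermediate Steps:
$s{\left(y \right)} = 25 - 6 y$ ($s{\left(y \right)} = 7 - \left(-18 + 6 y\right) = 25 - 6 y$)
$A{\left(l,j \right)} = -560 + 14 j$ ($A{\left(l,j \right)} = \left(-40 + j\right) 14 = -560 + 14 j$)
$t{\left(S,R \right)} = R + 285 S$
$\frac{1}{A{\left(48,s{\left(-12 \right)} \right)} + t{\left(-227,77 \right)}} = \frac{1}{\left(-560 + 14 \left(25 - -72\right)\right) + \left(77 + 285 \left(-227\right)\right)} = \frac{1}{\left(-560 + 14 \left(25 + 72\right)\right) + \left(77 - 64695\right)} = \frac{1}{\left(-560 + 14 \cdot 97\right) - 64618} = \frac{1}{\left(-560 + 1358\right) - 64618} = \frac{1}{798 - 64618} = \frac{1}{-63820} = - \frac{1}{63820}$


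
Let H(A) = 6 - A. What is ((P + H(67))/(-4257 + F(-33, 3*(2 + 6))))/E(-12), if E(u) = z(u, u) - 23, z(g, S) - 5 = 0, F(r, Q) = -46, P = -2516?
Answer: -859/25818 ≈ -0.033271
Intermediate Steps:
z(g, S) = 5 (z(g, S) = 5 + 0 = 5)
E(u) = -18 (E(u) = 5 - 23 = -18)
((P + H(67))/(-4257 + F(-33, 3*(2 + 6))))/E(-12) = ((-2516 + (6 - 1*67))/(-4257 - 46))/(-18) = ((-2516 + (6 - 67))/(-4303))*(-1/18) = ((-2516 - 61)*(-1/4303))*(-1/18) = -2577*(-1/4303)*(-1/18) = (2577/4303)*(-1/18) = -859/25818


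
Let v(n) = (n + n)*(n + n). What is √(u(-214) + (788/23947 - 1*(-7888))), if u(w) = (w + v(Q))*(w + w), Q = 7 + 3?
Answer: 2*I*√10282111727811/23947 ≈ 267.81*I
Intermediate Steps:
Q = 10
v(n) = 4*n² (v(n) = (2*n)*(2*n) = 4*n²)
u(w) = 2*w*(400 + w) (u(w) = (w + 4*10²)*(w + w) = (w + 4*100)*(2*w) = (w + 400)*(2*w) = (400 + w)*(2*w) = 2*w*(400 + w))
√(u(-214) + (788/23947 - 1*(-7888))) = √(2*(-214)*(400 - 214) + (788/23947 - 1*(-7888))) = √(2*(-214)*186 + (788*(1/23947) + 7888)) = √(-79608 + (788/23947 + 7888)) = √(-79608 + 188894724/23947) = √(-1717478052/23947) = 2*I*√10282111727811/23947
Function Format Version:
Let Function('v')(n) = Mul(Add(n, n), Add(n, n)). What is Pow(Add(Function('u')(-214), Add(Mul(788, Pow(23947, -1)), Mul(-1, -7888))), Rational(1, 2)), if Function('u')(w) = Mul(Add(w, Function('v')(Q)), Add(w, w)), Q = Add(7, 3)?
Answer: Mul(Rational(2, 23947), I, Pow(10282111727811, Rational(1, 2))) ≈ Mul(267.81, I)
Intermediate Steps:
Q = 10
Function('v')(n) = Mul(4, Pow(n, 2)) (Function('v')(n) = Mul(Mul(2, n), Mul(2, n)) = Mul(4, Pow(n, 2)))
Function('u')(w) = Mul(2, w, Add(400, w)) (Function('u')(w) = Mul(Add(w, Mul(4, Pow(10, 2))), Add(w, w)) = Mul(Add(w, Mul(4, 100)), Mul(2, w)) = Mul(Add(w, 400), Mul(2, w)) = Mul(Add(400, w), Mul(2, w)) = Mul(2, w, Add(400, w)))
Pow(Add(Function('u')(-214), Add(Mul(788, Pow(23947, -1)), Mul(-1, -7888))), Rational(1, 2)) = Pow(Add(Mul(2, -214, Add(400, -214)), Add(Mul(788, Pow(23947, -1)), Mul(-1, -7888))), Rational(1, 2)) = Pow(Add(Mul(2, -214, 186), Add(Mul(788, Rational(1, 23947)), 7888)), Rational(1, 2)) = Pow(Add(-79608, Add(Rational(788, 23947), 7888)), Rational(1, 2)) = Pow(Add(-79608, Rational(188894724, 23947)), Rational(1, 2)) = Pow(Rational(-1717478052, 23947), Rational(1, 2)) = Mul(Rational(2, 23947), I, Pow(10282111727811, Rational(1, 2)))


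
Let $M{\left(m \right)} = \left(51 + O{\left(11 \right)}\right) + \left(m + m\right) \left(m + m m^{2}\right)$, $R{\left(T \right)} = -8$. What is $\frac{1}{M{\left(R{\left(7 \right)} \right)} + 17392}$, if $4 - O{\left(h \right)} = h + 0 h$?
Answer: $\frac{1}{25756} \approx 3.8826 \cdot 10^{-5}$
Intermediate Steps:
$O{\left(h \right)} = 4 - h$ ($O{\left(h \right)} = 4 - \left(h + 0 h\right) = 4 - \left(h + 0\right) = 4 - h$)
$M{\left(m \right)} = 44 + 2 m \left(m + m^{3}\right)$ ($M{\left(m \right)} = \left(51 + \left(4 - 11\right)\right) + \left(m + m\right) \left(m + m m^{2}\right) = \left(51 + \left(4 - 11\right)\right) + 2 m \left(m + m^{3}\right) = \left(51 - 7\right) + 2 m \left(m + m^{3}\right) = 44 + 2 m \left(m + m^{3}\right)$)
$\frac{1}{M{\left(R{\left(7 \right)} \right)} + 17392} = \frac{1}{\left(44 + 2 \left(-8\right)^{2} + 2 \left(-8\right)^{4}\right) + 17392} = \frac{1}{\left(44 + 2 \cdot 64 + 2 \cdot 4096\right) + 17392} = \frac{1}{\left(44 + 128 + 8192\right) + 17392} = \frac{1}{8364 + 17392} = \frac{1}{25756}$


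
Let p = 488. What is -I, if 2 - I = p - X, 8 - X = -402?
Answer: 76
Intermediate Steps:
X = 410 (X = 8 - 1*(-402) = 8 + 402 = 410)
I = -76 (I = 2 - (488 - 1*410) = 2 - (488 - 410) = 2 - 1*78 = 2 - 78 = -76)
-I = -1*(-76) = 76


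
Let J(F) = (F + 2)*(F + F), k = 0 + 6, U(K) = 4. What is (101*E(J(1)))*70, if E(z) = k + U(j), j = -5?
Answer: 70700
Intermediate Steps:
k = 6
J(F) = 2*F*(2 + F) (J(F) = (2 + F)*(2*F) = 2*F*(2 + F))
E(z) = 10 (E(z) = 6 + 4 = 10)
(101*E(J(1)))*70 = (101*10)*70 = 1010*70 = 70700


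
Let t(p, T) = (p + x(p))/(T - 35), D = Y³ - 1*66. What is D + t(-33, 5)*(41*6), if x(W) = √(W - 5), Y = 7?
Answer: 2738/5 - 41*I*√38/5 ≈ 547.6 - 50.548*I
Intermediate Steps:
x(W) = √(-5 + W)
D = 277 (D = 7³ - 1*66 = 343 - 66 = 277)
t(p, T) = (p + √(-5 + p))/(-35 + T) (t(p, T) = (p + √(-5 + p))/(T - 35) = (p + √(-5 + p))/(-35 + T))
D + t(-33, 5)*(41*6) = 277 + ((-33 + √(-5 - 33))/(-35 + 5))*(41*6) = 277 + ((-33 + √(-38))/(-30))*246 = 277 - (-33 + I*√38)/30*246 = 277 + (11/10 - I*√38/30)*246 = 277 + (1353/5 - 41*I*√38/5) = 2738/5 - 41*I*√38/5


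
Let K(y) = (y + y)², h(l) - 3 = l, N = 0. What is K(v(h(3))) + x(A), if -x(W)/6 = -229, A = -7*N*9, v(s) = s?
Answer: 1518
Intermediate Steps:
h(l) = 3 + l
A = 0 (A = -7*0*9 = 0*9 = 0)
x(W) = 1374 (x(W) = -6*(-229) = 1374)
K(y) = 4*y² (K(y) = (2*y)² = 4*y²)
K(v(h(3))) + x(A) = 4*(3 + 3)² + 1374 = 4*6² + 1374 = 4*36 + 1374 = 144 + 1374 = 1518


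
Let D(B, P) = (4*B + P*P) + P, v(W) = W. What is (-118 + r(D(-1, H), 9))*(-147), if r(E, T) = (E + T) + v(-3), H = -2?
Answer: 16758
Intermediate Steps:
D(B, P) = P + P**2 + 4*B (D(B, P) = (4*B + P**2) + P = (P**2 + 4*B) + P = P + P**2 + 4*B)
r(E, T) = -3 + E + T (r(E, T) = (E + T) - 3 = -3 + E + T)
(-118 + r(D(-1, H), 9))*(-147) = (-118 + (-3 + (-2 + (-2)**2 + 4*(-1)) + 9))*(-147) = (-118 + (-3 + (-2 + 4 - 4) + 9))*(-147) = (-118 + (-3 - 2 + 9))*(-147) = (-118 + 4)*(-147) = -114*(-147) = 16758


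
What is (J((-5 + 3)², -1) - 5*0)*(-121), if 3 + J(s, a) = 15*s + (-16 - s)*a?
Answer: -9317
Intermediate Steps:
J(s, a) = -3 + 15*s + a*(-16 - s) (J(s, a) = -3 + (15*s + (-16 - s)*a) = -3 + (15*s + a*(-16 - s)) = -3 + 15*s + a*(-16 - s))
(J((-5 + 3)², -1) - 5*0)*(-121) = ((-3 - 16*(-1) + 15*(-5 + 3)² - 1*(-1)*(-5 + 3)²) - 5*0)*(-121) = ((-3 + 16 + 15*(-2)² - 1*(-1)*(-2)²) + 0)*(-121) = ((-3 + 16 + 15*4 - 1*(-1)*4) + 0)*(-121) = ((-3 + 16 + 60 + 4) + 0)*(-121) = (77 + 0)*(-121) = 77*(-121) = -9317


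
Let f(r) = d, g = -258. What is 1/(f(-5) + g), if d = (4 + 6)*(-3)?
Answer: -1/288 ≈ -0.0034722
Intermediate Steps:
d = -30 (d = 10*(-3) = -30)
f(r) = -30
1/(f(-5) + g) = 1/(-30 - 258) = 1/(-288) = -1/288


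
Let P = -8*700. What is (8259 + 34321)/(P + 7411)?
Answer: 42580/1811 ≈ 23.512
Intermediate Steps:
P = -5600
(8259 + 34321)/(P + 7411) = (8259 + 34321)/(-5600 + 7411) = 42580/1811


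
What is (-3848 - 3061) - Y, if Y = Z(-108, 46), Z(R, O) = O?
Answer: -6955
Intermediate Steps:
Y = 46
(-3848 - 3061) - Y = (-3848 - 3061) - 1*46 = -6909 - 46 = -6955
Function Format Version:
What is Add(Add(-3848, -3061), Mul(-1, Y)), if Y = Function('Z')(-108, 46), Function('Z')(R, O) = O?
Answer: -6955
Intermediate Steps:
Y = 46
Add(Add(-3848, -3061), Mul(-1, Y)) = Add(Add(-3848, -3061), Mul(-1, 46)) = Add(-6909, -46) = -6955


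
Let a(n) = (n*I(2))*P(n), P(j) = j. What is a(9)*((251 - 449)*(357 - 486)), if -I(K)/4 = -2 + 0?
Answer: 16551216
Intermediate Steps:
I(K) = 8 (I(K) = -4*(-2 + 0) = -4*(-2) = 8)
a(n) = 8*n² (a(n) = (n*8)*n = (8*n)*n = 8*n²)
a(9)*((251 - 449)*(357 - 486)) = (8*9²)*((251 - 449)*(357 - 486)) = (8*81)*(-198*(-129)) = 648*25542 = 16551216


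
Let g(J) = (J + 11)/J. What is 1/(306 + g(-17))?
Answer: 17/5208 ≈ 0.0032642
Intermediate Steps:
g(J) = (11 + J)/J
1/(306 + g(-17)) = 1/(306 + (11 - 17)/(-17)) = 1/(306 - 1/17*(-6)) = 1/(306 + 6/17) = 1/(5208/17) = 17/5208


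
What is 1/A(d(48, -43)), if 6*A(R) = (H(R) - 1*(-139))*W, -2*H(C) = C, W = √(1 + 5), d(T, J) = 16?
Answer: √6/131 ≈ 0.018698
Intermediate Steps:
W = √6 ≈ 2.4495
H(C) = -C/2
A(R) = √6*(139 - R/2)/6 (A(R) = ((-R/2 - 1*(-139))*√6)/6 = ((-R/2 + 139)*√6)/6 = ((139 - R/2)*√6)/6 = (√6*(139 - R/2))/6 = √6*(139 - R/2)/6)
1/A(d(48, -43)) = 1/(√6*(278 - 1*16)/12) = 1/(√6*(278 - 16)/12) = 1/((1/12)*√6*262) = 1/(131*√6/6) = √6/131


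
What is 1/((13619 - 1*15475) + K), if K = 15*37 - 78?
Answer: -1/1379 ≈ -0.00072516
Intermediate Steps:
K = 477 (K = 555 - 78 = 477)
1/((13619 - 1*15475) + K) = 1/((13619 - 1*15475) + 477) = 1/((13619 - 15475) + 477) = 1/(-1856 + 477) = 1/(-1379) = -1/1379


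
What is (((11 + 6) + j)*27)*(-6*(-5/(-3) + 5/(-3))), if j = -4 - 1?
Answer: 0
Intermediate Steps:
j = -5
(((11 + 6) + j)*27)*(-6*(-5/(-3) + 5/(-3))) = (((11 + 6) - 5)*27)*(-6*(-5/(-3) + 5/(-3))) = ((17 - 5)*27)*(-6*(-5*(-1/3) + 5*(-1/3))) = (12*27)*(-6*(5/3 - 5/3)) = 324*(-6*0) = 324*0 = 0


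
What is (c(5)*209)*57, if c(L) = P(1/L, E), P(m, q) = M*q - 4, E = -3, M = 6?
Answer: -262086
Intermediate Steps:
P(m, q) = -4 + 6*q (P(m, q) = 6*q - 4 = -4 + 6*q)
c(L) = -22 (c(L) = -4 + 6*(-3) = -4 - 18 = -22)
(c(5)*209)*57 = -22*209*57 = -4598*57 = -262086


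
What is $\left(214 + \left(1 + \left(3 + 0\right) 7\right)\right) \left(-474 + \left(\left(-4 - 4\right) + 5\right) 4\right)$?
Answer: $-114696$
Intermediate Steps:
$\left(214 + \left(1 + \left(3 + 0\right) 7\right)\right) \left(-474 + \left(\left(-4 - 4\right) + 5\right) 4\right) = \left(214 + \left(1 + 3 \cdot 7\right)\right) \left(-474 + \left(-8 + 5\right) 4\right) = \left(214 + \left(1 + 21\right)\right) \left(-474 - 12\right) = \left(214 + 22\right) \left(-474 - 12\right) = 236 \left(-486\right) = -114696$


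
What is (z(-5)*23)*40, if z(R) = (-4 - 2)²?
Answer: 33120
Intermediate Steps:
z(R) = 36 (z(R) = (-6)² = 36)
(z(-5)*23)*40 = (36*23)*40 = 828*40 = 33120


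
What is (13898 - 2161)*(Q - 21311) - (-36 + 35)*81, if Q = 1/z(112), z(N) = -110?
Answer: -2501272327/10 ≈ -2.5013e+8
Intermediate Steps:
Q = -1/110 (Q = 1/(-110) = -1/110 ≈ -0.0090909)
(13898 - 2161)*(Q - 21311) - (-36 + 35)*81 = (13898 - 2161)*(-1/110 - 21311) - (-36 + 35)*81 = 11737*(-2344211/110) - (-1)*81 = -2501273137/10 - 1*(-81) = -2501273137/10 + 81 = -2501272327/10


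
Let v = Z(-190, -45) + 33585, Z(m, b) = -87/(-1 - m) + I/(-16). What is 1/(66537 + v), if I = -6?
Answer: 504/50461445 ≈ 9.9878e-6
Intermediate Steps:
Z(m, b) = 3/8 - 87/(-1 - m) (Z(m, b) = -87/(-1 - m) - 6/(-16) = -87/(-1 - m) - 6*(-1/16) = -87/(-1 - m) + 3/8 = 3/8 - 87/(-1 - m))
v = 16926797/504 (v = 3*(233 - 190)/(8*(1 - 190)) + 33585 = (3/8)*43/(-189) + 33585 = (3/8)*(-1/189)*43 + 33585 = -43/504 + 33585 = 16926797/504 ≈ 33585.)
1/(66537 + v) = 1/(66537 + 16926797/504) = 1/(50461445/504) = 504/50461445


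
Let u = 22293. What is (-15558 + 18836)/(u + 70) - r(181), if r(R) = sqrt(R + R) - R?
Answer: 368271/2033 - sqrt(362) ≈ 162.12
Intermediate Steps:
r(R) = -R + sqrt(2)*sqrt(R) (r(R) = sqrt(2*R) - R = sqrt(2)*sqrt(R) - R = -R + sqrt(2)*sqrt(R))
(-15558 + 18836)/(u + 70) - r(181) = (-15558 + 18836)/(22293 + 70) - (-1*181 + sqrt(2)*sqrt(181)) = 3278/22363 - (-181 + sqrt(362)) = 3278*(1/22363) + (181 - sqrt(362)) = 298/2033 + (181 - sqrt(362)) = 368271/2033 - sqrt(362)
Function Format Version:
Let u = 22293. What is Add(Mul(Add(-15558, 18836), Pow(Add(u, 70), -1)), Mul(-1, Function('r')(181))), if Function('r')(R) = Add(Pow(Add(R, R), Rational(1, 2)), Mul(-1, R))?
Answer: Add(Rational(368271, 2033), Mul(-1, Pow(362, Rational(1, 2)))) ≈ 162.12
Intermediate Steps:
Function('r')(R) = Add(Mul(-1, R), Mul(Pow(2, Rational(1, 2)), Pow(R, Rational(1, 2)))) (Function('r')(R) = Add(Pow(Mul(2, R), Rational(1, 2)), Mul(-1, R)) = Add(Mul(Pow(2, Rational(1, 2)), Pow(R, Rational(1, 2))), Mul(-1, R)) = Add(Mul(-1, R), Mul(Pow(2, Rational(1, 2)), Pow(R, Rational(1, 2)))))
Add(Mul(Add(-15558, 18836), Pow(Add(u, 70), -1)), Mul(-1, Function('r')(181))) = Add(Mul(Add(-15558, 18836), Pow(Add(22293, 70), -1)), Mul(-1, Add(Mul(-1, 181), Mul(Pow(2, Rational(1, 2)), Pow(181, Rational(1, 2)))))) = Add(Mul(3278, Pow(22363, -1)), Mul(-1, Add(-181, Pow(362, Rational(1, 2))))) = Add(Mul(3278, Rational(1, 22363)), Add(181, Mul(-1, Pow(362, Rational(1, 2))))) = Add(Rational(298, 2033), Add(181, Mul(-1, Pow(362, Rational(1, 2))))) = Add(Rational(368271, 2033), Mul(-1, Pow(362, Rational(1, 2))))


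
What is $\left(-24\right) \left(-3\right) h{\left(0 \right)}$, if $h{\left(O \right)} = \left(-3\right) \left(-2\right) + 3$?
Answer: $648$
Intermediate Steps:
$h{\left(O \right)} = 9$ ($h{\left(O \right)} = 6 + 3 = 9$)
$\left(-24\right) \left(-3\right) h{\left(0 \right)} = \left(-24\right) \left(-3\right) 9 = 72 \cdot 9 = 648$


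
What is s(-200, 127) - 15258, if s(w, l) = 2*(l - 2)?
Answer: -15008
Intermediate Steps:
s(w, l) = -4 + 2*l (s(w, l) = 2*(-2 + l) = -4 + 2*l)
s(-200, 127) - 15258 = (-4 + 2*127) - 15258 = (-4 + 254) - 15258 = 250 - 15258 = -15008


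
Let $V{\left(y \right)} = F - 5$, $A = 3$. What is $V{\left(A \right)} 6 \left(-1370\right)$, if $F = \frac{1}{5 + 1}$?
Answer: $39730$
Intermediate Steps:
$F = \frac{1}{6} \approx 0.16667$
$V{\left(y \right)} = - \frac{29}{6}$ ($V{\left(y \right)} = \frac{1}{6} - 5 = - \frac{29}{6}$)
$V{\left(A \right)} 6 \left(-1370\right) = - \frac{29 \cdot 6 \left(-1370\right)}{6} = \left(- \frac{29}{6}\right) \left(-8220\right) = 39730$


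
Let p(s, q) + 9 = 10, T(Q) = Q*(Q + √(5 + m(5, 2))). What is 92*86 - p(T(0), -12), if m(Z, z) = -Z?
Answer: 7911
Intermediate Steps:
T(Q) = Q² (T(Q) = Q*(Q + √(5 - 1*5)) = Q*(Q + √(5 - 5)) = Q*(Q + √0) = Q*(Q + 0) = Q*Q = Q²)
p(s, q) = 1 (p(s, q) = -9 + 10 = 1)
92*86 - p(T(0), -12) = 92*86 - 1*1 = 7912 - 1 = 7911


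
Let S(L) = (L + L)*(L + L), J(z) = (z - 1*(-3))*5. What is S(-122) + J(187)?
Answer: 60486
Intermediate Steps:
J(z) = 15 + 5*z (J(z) = (z + 3)*5 = (3 + z)*5 = 15 + 5*z)
S(L) = 4*L² (S(L) = (2*L)*(2*L) = 4*L²)
S(-122) + J(187) = 4*(-122)² + (15 + 5*187) = 4*14884 + (15 + 935) = 59536 + 950 = 60486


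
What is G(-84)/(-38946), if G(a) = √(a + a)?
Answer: -I*√42/19473 ≈ -0.00033281*I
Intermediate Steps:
G(a) = √2*√a (G(a) = √(2*a) = √2*√a)
G(-84)/(-38946) = (√2*√(-84))/(-38946) = (√2*(2*I*√21))*(-1/38946) = (2*I*√42)*(-1/38946) = -I*√42/19473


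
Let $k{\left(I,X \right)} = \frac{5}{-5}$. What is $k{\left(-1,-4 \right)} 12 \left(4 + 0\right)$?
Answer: $-48$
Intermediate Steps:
$k{\left(I,X \right)} = -1$ ($k{\left(I,X \right)} = 5 \left(- \frac{1}{5}\right) = -1$)
$k{\left(-1,-4 \right)} 12 \left(4 + 0\right) = \left(-1\right) 12 \left(4 + 0\right) = \left(-12\right) 4 = -48$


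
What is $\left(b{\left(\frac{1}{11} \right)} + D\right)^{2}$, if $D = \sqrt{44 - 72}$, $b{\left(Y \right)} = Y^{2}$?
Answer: $- \frac{409947}{14641} + \frac{4 i \sqrt{7}}{121} \approx -28.0 + 0.087463 i$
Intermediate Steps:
$D = 2 i \sqrt{7}$ ($D = \sqrt{-28} = 2 i \sqrt{7} \approx 5.2915 i$)
$\left(b{\left(\frac{1}{11} \right)} + D\right)^{2} = \left(\left(\frac{1}{11}\right)^{2} + 2 i \sqrt{7}\right)^{2} = \left(\frac{1}{121} + 2 i \sqrt{7}\right)^{2}$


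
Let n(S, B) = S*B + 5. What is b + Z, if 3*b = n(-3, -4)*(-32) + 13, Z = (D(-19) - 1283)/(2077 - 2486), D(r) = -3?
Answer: -71107/409 ≈ -173.86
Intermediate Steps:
n(S, B) = 5 + B*S (n(S, B) = B*S + 5 = 5 + B*S)
Z = 1286/409 (Z = (-3 - 1283)/(2077 - 2486) = -1286/(-409) = -1286*(-1/409) = 1286/409 ≈ 3.1443)
b = -177 (b = ((5 - 4*(-3))*(-32) + 13)/3 = ((5 + 12)*(-32) + 13)/3 = (17*(-32) + 13)/3 = (-544 + 13)/3 = (⅓)*(-531) = -177)
b + Z = -177 + 1286/409 = -71107/409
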